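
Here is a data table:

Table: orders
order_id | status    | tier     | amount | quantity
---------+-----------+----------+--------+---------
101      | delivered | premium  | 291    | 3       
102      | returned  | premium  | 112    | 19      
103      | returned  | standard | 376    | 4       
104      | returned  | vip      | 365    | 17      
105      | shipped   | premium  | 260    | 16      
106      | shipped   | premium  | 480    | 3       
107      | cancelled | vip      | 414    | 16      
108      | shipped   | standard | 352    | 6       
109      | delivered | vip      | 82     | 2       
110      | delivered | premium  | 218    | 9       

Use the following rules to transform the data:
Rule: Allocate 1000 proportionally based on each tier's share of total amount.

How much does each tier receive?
premium: 461.36, standard: 246.78, vip: 291.86

Step 1: Calculate total amount = 2950
Step 2: Calculate each tier's proportion:
  premium: 1361/2950 = 46.14% → 461.36
  standard: 728/2950 = 24.68% → 246.78
  vip: 861/2950 = 29.19% → 291.86
Step 3: Verify: sum of allocations ≈ 1000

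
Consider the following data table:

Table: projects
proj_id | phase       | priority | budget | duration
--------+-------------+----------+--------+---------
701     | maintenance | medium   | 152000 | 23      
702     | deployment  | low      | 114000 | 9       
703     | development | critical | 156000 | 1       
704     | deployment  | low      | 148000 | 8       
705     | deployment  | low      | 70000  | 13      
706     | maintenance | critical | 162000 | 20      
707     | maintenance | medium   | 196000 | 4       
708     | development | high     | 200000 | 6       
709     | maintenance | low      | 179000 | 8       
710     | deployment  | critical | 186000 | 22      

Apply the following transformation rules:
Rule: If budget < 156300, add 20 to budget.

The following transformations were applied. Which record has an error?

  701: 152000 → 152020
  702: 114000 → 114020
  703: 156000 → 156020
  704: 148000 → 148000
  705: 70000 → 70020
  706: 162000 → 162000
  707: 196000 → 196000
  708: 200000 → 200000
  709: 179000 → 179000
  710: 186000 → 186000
Record 704 has an error. The correct transformed value should be 148020, not 148000.

Step 1: Check each record against the rule
Step 2: Record 704 has budget = 148000
Step 3: Since 148000 < 156300, the bonus should have been applied
Step 4: Correct value = 148020, but claimed value = 148000
Conclusion: Record 704 has the error.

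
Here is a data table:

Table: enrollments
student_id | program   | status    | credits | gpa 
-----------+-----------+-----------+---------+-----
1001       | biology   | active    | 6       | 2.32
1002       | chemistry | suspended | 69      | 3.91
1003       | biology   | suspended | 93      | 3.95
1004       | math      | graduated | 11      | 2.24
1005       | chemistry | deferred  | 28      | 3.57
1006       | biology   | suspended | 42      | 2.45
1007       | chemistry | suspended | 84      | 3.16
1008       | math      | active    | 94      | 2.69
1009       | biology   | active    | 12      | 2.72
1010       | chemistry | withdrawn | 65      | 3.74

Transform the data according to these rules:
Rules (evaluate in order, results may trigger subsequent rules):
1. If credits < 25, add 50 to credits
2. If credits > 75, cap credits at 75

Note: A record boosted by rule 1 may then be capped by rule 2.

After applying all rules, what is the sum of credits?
608

Step 1: Apply rule 1 to records with credits < 25
  - 3 records get bonus of 50
  - Of these, 0 records then exceed 75 and get capped
Step 2: Apply rule 2 to records with credits > 75
  - 3 records (original) are capped
Step 3: Calculate final sum = 608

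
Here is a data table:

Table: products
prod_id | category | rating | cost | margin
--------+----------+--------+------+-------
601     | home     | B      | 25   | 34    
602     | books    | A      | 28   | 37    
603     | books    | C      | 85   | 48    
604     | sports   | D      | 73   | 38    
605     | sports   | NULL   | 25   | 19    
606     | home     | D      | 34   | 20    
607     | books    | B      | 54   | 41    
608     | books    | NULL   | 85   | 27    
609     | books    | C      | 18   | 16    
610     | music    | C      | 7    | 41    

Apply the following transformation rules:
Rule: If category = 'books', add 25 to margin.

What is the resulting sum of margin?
446

Step 1: Count records where category = 'books': 5
Step 2: Total bonus added: 5 × 25 = 125
Step 3: Original sum of margin: 321
Step 4: Final sum = 321 + 125 = 446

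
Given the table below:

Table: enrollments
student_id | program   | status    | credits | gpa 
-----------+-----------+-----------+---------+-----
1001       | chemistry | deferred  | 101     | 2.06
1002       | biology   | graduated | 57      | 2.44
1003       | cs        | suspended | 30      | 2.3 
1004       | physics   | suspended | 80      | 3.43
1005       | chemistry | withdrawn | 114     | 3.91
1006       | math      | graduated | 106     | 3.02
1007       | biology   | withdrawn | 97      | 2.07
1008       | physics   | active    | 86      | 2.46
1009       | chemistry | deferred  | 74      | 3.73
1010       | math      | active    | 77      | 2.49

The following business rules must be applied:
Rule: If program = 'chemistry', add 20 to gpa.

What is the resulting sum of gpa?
87.91

Step 1: Count records where program = 'chemistry': 3
Step 2: Total bonus added: 3 × 20 = 60
Step 3: Original sum of gpa: 27.91
Step 4: Final sum = 27.91 + 60 = 87.91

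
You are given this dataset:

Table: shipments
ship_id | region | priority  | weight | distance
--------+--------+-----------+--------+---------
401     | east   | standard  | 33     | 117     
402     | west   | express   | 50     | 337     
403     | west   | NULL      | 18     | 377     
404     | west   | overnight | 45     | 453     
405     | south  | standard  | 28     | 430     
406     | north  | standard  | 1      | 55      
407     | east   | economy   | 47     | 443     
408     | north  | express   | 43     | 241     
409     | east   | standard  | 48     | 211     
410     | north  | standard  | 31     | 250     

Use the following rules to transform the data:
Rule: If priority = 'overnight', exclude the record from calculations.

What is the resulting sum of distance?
2461

Step 1: Identify records where priority = 'overnight'
Step 2: The excluded records sum to 453
Step 3: Original total distance = 2914
Step 4: Remaining total = 2914 - 453 = 2461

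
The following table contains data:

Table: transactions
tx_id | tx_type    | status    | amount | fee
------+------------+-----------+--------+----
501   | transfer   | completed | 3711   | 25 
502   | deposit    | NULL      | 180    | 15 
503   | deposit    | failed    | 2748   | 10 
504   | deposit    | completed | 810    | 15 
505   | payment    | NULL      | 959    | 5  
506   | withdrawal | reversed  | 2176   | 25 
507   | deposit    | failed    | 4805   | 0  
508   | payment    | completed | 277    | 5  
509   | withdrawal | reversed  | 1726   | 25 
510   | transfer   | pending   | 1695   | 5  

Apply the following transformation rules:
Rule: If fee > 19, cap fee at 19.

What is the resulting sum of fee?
112

Step 1: 3 records have fee > 19
Step 2: These records originally summed to 75
Step 3: After capping: 3 × 19 = 57
Step 4: Unaffected records sum: 55
Step 5: Final sum = 57 + 55 = 112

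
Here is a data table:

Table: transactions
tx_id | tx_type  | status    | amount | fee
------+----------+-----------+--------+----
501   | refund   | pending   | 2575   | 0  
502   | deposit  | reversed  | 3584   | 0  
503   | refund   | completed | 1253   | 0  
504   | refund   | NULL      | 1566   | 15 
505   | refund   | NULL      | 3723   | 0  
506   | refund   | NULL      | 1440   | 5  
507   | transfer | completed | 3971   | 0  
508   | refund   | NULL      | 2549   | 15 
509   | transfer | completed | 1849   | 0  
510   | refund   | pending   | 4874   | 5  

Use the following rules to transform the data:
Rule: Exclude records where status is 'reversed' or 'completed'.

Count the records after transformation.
6

Step 1: Count records to exclude
  - 1 (reversed) + 3 (completed) = 4 records
Step 2: Total records: 10
Step 3: Remaining = 10 - 4 = 6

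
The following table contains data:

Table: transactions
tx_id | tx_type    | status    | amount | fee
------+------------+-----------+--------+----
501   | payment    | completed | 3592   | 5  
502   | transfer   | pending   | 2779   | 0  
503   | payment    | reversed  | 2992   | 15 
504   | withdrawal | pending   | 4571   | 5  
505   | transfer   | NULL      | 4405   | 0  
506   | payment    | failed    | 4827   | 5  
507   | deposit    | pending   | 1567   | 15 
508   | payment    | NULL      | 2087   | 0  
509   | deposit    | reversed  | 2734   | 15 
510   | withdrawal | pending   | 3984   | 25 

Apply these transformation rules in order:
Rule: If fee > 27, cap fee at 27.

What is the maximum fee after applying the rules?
25

Step 1: Original maximum fee = 25
Step 2: Check cap of 27 against maximum
Step 3: No records exceed the cap (max 25 <= cap 27), so no capping applies
Step 4: Maximum after transformation = 25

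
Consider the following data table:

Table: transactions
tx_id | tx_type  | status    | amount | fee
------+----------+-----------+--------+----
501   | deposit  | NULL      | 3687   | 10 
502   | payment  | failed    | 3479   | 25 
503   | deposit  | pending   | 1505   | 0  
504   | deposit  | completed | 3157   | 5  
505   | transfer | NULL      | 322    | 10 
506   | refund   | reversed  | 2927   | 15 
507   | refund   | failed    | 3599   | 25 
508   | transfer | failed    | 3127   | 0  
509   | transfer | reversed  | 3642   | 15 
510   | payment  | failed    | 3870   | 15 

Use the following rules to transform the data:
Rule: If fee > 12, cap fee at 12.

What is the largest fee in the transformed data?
12

Step 1: Original maximum fee = 25
Step 2: Apply cap at 12
Step 3: 5 records had fee > 12 and were capped
Step 4: Maximum after transformation = 12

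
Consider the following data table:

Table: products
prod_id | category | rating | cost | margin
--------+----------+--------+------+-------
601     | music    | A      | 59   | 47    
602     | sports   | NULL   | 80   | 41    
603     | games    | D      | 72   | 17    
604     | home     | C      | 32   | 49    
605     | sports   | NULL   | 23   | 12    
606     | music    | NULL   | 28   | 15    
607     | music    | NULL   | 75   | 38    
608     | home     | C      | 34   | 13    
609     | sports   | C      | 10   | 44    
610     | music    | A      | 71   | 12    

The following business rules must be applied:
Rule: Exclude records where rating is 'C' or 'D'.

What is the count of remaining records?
6

Step 1: Count records to exclude
  - 3 (C) + 1 (D) = 4 records
Step 2: Total records: 10
Step 3: Remaining = 10 - 4 = 6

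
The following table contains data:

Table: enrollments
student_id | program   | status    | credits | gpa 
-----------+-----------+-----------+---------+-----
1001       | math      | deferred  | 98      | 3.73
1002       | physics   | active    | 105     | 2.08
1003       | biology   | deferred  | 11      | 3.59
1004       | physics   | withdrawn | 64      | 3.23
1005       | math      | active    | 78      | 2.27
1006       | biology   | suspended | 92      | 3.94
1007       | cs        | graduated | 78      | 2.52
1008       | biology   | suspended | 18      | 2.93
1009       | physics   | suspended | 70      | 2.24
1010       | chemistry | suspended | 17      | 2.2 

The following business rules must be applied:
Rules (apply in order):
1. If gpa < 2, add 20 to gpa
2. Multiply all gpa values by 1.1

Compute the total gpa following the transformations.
31.6

Step 1: Apply Rule 1 - Add 20 to records with gpa < 2
  - 0 records affected: 0 + (0 × 20) = 0
  - Unaffected records: 28.73
  - Sum after Rule 1: 28.73
Step 2: Apply Rule 2 - Multiply all by 1.1
  - 28.73 × 1.1 = 31.6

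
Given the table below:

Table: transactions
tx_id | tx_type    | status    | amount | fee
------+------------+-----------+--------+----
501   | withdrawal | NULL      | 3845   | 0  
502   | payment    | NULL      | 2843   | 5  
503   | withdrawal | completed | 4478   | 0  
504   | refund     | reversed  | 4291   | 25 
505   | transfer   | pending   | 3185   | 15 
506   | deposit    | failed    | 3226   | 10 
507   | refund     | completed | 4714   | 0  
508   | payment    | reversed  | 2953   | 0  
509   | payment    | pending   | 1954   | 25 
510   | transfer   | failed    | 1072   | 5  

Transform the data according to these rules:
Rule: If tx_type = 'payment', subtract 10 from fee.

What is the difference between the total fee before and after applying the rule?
30

Step 1: Original sum of fee = 85
Step 2: 3 records have tx_type = 'payment'
Step 3: Each affected record changes by -10
Step 4: Total change = 3 × -10 = -30
Step 5: New sum = 85 + -30 = 55
Step 6: Difference = |55 - 85| = 30
        (Sum decreased by 30)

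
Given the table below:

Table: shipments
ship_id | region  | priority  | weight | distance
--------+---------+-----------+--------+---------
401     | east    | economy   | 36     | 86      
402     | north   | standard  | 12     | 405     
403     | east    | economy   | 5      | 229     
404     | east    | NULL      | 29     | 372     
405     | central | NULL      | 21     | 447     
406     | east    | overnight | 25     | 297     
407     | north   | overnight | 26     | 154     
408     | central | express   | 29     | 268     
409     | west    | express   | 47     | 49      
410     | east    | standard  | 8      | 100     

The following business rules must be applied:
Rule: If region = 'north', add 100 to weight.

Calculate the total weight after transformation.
438

Step 1: Count records where region = 'north': 2
Step 2: Total bonus added: 2 × 100 = 200
Step 3: Original sum of weight: 238
Step 4: Final sum = 238 + 200 = 438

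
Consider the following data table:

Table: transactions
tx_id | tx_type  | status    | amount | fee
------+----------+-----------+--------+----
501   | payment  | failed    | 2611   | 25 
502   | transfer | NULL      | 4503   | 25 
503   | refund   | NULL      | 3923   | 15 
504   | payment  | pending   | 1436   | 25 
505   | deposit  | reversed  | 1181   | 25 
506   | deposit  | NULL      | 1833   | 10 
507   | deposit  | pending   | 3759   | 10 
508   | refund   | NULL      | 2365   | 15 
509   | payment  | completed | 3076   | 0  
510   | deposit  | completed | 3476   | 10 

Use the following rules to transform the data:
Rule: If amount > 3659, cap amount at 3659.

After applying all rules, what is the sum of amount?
26955

Step 1: 3 records have amount > 3659
Step 2: These records originally summed to 12185
Step 3: After capping: 3 × 3659 = 10977
Step 4: Unaffected records sum: 15978
Step 5: Final sum = 10977 + 15978 = 26955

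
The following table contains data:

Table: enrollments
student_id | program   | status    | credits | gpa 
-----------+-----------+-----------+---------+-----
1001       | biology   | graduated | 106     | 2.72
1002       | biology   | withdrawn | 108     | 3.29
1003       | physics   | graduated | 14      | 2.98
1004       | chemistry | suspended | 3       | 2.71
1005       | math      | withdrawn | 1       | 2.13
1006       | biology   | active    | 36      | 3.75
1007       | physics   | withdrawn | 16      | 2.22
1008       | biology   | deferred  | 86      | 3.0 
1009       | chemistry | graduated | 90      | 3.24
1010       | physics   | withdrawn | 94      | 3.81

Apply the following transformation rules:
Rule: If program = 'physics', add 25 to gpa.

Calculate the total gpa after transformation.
104.85

Step 1: Count records where program = 'physics': 3
Step 2: Total bonus added: 3 × 25 = 75
Step 3: Original sum of gpa: 29.85
Step 4: Final sum = 29.85 + 75 = 104.85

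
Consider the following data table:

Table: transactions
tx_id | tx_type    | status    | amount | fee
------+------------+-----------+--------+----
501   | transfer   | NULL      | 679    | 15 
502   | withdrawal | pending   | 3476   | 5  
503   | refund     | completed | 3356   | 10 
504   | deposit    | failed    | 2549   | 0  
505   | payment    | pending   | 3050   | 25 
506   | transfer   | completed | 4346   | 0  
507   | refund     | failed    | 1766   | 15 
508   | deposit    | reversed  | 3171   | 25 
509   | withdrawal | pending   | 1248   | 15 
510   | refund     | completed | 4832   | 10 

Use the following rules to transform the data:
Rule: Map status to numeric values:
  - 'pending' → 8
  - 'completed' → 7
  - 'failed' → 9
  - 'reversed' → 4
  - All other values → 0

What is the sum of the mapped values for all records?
67

Step 1: Apply mapping to each record
Step 2: Count by status:
  'pending': 3 records × 8 = 24
  'completed': 3 records × 7 = 21
  'failed': 2 records × 9 = 18
  'reversed': 1 records × 4 = 4
Step 3: Sum all mapped values = 67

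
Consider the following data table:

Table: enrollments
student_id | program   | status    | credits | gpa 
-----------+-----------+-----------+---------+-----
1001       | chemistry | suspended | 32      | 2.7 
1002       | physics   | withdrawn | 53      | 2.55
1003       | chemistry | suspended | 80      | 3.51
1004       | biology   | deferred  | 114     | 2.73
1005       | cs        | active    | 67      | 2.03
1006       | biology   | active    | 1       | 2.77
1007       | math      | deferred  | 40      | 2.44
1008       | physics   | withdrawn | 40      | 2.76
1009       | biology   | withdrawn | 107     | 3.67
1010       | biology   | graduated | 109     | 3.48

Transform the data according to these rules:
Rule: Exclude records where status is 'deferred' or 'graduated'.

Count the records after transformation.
7

Step 1: Count records to exclude
  - 2 (deferred) + 1 (graduated) = 3 records
Step 2: Total records: 10
Step 3: Remaining = 10 - 3 = 7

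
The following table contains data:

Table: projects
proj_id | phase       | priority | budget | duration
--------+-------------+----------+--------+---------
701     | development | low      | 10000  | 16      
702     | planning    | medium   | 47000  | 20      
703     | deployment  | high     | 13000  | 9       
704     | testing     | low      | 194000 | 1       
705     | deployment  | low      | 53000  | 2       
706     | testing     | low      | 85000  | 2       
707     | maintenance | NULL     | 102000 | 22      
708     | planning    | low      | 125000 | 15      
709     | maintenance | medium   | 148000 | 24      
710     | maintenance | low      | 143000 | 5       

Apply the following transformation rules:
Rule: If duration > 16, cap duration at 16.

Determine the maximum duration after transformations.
16

Step 1: Original maximum duration = 24
Step 2: Apply cap at 16
Step 3: 3 records had duration > 16 and were capped
Step 4: Maximum after transformation = 16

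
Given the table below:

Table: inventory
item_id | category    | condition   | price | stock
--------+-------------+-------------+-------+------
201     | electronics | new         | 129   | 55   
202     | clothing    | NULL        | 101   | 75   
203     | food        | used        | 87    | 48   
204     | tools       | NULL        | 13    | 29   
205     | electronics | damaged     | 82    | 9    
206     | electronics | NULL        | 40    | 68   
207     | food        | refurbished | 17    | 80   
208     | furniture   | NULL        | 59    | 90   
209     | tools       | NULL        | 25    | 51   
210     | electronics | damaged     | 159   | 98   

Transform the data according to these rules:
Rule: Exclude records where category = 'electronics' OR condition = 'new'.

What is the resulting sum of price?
302

Step 1: Find records where category = 'electronics' OR condition = 'new'
Step 2: 4 records match, summing to 410
Step 3: Original sum: 712
Step 4: Remaining sum = 712 - 410 = 302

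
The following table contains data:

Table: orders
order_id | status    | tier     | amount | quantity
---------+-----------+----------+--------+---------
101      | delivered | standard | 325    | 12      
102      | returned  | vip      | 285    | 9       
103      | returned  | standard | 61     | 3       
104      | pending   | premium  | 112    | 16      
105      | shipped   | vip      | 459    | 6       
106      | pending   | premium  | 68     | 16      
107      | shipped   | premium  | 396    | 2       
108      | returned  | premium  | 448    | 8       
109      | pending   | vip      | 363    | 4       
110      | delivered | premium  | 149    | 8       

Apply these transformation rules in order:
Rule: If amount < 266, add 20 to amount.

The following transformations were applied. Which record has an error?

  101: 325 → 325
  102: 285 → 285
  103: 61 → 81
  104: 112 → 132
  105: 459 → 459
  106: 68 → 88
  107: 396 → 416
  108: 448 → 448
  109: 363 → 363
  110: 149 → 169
Record 107 has an error. The correct transformed value should be 396, not 416.

Step 1: Check each record against the rule
Step 2: Record 107 has amount = 396
Step 3: Since 396 >= 266, the bonus should not have been applied
Step 4: Correct value = 396, but claimed value = 416
Conclusion: Record 107 has the error.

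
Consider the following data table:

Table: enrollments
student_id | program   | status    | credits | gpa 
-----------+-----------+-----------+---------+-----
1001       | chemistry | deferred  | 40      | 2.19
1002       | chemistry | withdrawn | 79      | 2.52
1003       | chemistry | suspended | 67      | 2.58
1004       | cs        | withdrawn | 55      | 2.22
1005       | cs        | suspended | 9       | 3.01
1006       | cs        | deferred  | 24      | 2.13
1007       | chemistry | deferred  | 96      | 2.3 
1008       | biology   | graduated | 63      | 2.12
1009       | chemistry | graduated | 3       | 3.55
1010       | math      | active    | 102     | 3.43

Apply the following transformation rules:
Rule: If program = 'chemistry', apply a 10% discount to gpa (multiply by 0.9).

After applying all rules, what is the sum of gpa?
24.74

Step 1: Records with program = 'chemistry' have total gpa = 13.14
Step 2: Apply multiplier: 13.14 × 0.9 = 11.83
Step 3: Other records total: 12.91
Step 4: Final sum = 11.83 + 12.91 = 24.74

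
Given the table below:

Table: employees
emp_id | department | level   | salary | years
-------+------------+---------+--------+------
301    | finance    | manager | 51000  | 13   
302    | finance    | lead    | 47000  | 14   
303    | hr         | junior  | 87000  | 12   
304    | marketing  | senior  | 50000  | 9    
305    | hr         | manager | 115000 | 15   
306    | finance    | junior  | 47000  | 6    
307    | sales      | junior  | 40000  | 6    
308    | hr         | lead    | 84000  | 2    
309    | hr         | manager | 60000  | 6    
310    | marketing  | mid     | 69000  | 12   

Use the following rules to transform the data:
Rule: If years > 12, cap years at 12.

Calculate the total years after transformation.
89

Step 1: 3 records have years > 12
Step 2: These records originally summed to 42
Step 3: After capping: 3 × 12 = 36
Step 4: Unaffected records sum: 53
Step 5: Final sum = 36 + 53 = 89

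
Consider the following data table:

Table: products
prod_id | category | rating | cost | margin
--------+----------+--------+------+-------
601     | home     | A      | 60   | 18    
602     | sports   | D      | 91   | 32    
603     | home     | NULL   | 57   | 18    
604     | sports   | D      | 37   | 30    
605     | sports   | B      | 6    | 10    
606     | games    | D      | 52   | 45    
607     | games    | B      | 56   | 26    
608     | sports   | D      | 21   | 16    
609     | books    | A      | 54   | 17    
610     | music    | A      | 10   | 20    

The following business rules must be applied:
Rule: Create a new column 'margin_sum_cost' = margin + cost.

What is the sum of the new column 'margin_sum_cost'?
676

Step 1: For each record, compute margin + cost
Example calculations:
  18 + 60 = 78
  32 + 91 = 123
  18 + 57 = 75
  ...
Step 2: Sum all derived values
Step 3: Total = 676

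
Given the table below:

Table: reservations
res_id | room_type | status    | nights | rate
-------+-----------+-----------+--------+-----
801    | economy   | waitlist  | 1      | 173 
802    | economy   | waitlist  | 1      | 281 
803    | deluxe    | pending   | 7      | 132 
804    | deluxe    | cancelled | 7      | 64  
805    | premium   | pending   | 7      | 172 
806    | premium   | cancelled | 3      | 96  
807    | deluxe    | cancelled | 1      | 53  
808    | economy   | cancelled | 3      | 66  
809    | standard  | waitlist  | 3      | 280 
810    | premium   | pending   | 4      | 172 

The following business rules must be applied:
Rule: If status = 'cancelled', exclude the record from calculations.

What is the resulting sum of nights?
23

Step 1: Identify records where status = 'cancelled'
Step 2: The excluded records sum to 14
Step 3: Original total nights = 37
Step 4: Remaining total = 37 - 14 = 23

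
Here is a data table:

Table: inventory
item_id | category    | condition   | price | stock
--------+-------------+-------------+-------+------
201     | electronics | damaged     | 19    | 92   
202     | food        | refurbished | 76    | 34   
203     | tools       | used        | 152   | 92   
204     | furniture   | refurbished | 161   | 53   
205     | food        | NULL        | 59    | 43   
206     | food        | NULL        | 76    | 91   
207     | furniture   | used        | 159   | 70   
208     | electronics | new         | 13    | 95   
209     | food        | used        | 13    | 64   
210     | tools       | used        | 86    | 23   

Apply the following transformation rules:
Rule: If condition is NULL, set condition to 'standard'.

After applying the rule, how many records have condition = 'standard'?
2

Step 1: Count records where condition IS NULL
Step 2: Found 2 records with NULL condition
Step 3: These records will have condition set to 'standard'
Step 4: Records already having condition = 'standard': 0
Step 5: Answer: 2 + 0 = 2 records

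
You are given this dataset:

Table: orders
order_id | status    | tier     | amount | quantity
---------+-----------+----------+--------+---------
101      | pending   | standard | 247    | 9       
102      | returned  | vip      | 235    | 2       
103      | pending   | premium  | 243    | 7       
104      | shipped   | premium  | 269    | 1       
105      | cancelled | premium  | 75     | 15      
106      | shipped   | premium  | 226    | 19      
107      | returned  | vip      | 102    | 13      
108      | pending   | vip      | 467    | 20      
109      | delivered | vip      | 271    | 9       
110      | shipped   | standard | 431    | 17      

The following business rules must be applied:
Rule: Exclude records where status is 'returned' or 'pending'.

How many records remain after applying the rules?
5

Step 1: Count records to exclude
  - 2 (returned) + 3 (pending) = 5 records
Step 2: Total records: 10
Step 3: Remaining = 10 - 5 = 5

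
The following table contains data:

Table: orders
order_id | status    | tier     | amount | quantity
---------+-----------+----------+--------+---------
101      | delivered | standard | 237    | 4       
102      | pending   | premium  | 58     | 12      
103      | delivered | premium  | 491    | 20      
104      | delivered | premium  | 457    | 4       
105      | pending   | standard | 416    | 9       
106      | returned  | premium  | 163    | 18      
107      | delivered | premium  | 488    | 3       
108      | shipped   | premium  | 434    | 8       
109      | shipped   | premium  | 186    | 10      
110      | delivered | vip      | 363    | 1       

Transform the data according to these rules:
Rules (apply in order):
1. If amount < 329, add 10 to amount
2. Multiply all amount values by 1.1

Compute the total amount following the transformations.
3666.3

Step 1: Apply Rule 1 - Add 10 to records with amount < 329
  - 4 records affected: 644 + (4 × 10) = 684
  - Unaffected records: 2649
  - Sum after Rule 1: 3333
Step 2: Apply Rule 2 - Multiply all by 1.1
  - 3333 × 1.1 = 3666.3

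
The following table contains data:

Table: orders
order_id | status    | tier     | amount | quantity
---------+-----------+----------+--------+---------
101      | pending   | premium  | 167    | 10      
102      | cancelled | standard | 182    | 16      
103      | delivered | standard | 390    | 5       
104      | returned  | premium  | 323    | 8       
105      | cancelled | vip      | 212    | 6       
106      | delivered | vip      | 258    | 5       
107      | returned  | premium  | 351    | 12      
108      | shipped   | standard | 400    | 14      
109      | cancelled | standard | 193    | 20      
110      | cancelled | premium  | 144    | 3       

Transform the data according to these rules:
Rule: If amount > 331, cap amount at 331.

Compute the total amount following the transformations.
2472

Step 1: 3 records have amount > 331
Step 2: These records originally summed to 1141
Step 3: After capping: 3 × 331 = 993
Step 4: Unaffected records sum: 1479
Step 5: Final sum = 993 + 1479 = 2472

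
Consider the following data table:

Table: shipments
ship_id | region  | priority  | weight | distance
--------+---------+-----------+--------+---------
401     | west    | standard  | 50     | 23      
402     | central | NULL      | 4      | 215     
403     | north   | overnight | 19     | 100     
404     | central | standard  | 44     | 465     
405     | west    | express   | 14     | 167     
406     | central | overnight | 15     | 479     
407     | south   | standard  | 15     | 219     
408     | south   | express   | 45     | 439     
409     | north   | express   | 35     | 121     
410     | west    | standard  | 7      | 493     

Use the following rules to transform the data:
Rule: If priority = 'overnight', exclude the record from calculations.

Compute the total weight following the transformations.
214

Step 1: Identify records where priority = 'overnight'
Step 2: The excluded records sum to 34
Step 3: Original total weight = 248
Step 4: Remaining total = 248 - 34 = 214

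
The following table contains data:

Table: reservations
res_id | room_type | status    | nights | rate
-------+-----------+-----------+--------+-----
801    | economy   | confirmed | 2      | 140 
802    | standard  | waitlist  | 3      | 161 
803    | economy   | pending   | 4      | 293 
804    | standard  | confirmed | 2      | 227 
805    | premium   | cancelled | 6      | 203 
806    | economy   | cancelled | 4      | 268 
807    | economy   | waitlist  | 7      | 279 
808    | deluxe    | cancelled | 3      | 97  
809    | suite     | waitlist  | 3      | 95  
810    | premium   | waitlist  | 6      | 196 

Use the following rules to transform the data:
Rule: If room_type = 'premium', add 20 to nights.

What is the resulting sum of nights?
80

Step 1: Count records where room_type = 'premium': 2
Step 2: Total bonus added: 2 × 20 = 40
Step 3: Original sum of nights: 40
Step 4: Final sum = 40 + 40 = 80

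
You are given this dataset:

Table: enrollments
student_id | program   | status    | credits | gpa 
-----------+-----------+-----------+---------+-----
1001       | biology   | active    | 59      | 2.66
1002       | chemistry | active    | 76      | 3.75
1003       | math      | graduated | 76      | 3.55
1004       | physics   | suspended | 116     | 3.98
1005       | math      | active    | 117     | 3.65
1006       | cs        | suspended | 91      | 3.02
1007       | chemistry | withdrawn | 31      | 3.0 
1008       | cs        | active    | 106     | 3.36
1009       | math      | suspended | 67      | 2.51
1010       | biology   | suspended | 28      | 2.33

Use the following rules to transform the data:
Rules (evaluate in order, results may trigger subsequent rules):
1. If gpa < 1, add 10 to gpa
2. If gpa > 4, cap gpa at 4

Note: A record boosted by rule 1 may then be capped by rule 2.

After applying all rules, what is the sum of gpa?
31.81

Step 1: Apply rule 1 to records with gpa < 1
  - 0 records get bonus of 10
  - Of these, 0 records then exceed 4 and get capped
Step 2: Apply rule 2 to records with gpa > 4
  - 0 records (original) are capped
Step 3: Calculate final sum = 31.81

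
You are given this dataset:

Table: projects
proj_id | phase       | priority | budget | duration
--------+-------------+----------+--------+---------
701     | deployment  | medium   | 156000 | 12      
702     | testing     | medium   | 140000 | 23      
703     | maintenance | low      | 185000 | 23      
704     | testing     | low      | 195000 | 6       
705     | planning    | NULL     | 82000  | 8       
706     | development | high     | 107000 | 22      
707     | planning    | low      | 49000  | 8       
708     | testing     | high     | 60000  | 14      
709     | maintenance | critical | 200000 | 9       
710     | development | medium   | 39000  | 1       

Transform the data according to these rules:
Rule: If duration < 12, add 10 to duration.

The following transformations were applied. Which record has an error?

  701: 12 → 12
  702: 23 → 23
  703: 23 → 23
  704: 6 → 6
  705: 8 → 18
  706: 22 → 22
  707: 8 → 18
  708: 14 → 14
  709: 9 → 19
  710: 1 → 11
Record 704 has an error. The correct transformed value should be 16, not 6.

Step 1: Check each record against the rule
Step 2: Record 704 has duration = 6
Step 3: Since 6 < 12, the bonus should have been applied
Step 4: Correct value = 16, but claimed value = 6
Conclusion: Record 704 has the error.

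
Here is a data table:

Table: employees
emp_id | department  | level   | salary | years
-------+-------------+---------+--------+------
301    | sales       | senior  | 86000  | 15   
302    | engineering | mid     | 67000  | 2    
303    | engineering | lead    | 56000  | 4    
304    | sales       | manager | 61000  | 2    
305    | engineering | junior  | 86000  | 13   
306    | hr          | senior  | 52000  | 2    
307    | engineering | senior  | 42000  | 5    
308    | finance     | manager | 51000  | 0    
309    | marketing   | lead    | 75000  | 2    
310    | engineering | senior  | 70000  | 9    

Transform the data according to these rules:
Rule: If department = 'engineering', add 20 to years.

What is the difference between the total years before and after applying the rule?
100

Step 1: Original sum of years = 54
Step 2: 5 records have department = 'engineering'
Step 3: Each affected record changes by 20
Step 4: Total change = 5 × 20 = 100
Step 5: New sum = 54 + 100 = 154
Step 6: Difference = |154 - 54| = 100
        (Sum increased by 100)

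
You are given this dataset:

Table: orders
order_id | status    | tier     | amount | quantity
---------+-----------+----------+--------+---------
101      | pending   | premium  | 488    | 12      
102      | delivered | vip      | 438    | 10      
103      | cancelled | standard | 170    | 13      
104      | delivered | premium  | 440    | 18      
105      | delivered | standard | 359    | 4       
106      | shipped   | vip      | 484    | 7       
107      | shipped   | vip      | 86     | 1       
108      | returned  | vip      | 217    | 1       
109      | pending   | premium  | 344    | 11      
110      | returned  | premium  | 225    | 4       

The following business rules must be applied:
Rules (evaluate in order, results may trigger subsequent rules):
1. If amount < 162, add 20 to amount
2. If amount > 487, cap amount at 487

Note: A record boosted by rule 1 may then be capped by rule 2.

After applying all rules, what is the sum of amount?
3270

Step 1: Apply rule 1 to records with amount < 162
  - 1 records get bonus of 20
  - Of these, 0 records then exceed 487 and get capped
Step 2: Apply rule 2 to records with amount > 487
  - 1 records (original) are capped
Step 3: Calculate final sum = 3270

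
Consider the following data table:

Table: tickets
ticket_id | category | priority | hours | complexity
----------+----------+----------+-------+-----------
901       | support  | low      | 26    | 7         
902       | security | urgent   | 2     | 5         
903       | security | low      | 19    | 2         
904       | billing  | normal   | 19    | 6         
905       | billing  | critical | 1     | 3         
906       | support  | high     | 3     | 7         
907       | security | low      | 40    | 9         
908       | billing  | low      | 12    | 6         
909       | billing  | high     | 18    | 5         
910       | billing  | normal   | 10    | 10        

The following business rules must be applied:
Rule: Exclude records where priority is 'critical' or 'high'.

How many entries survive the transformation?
7

Step 1: Count records to exclude
  - 1 (critical) + 2 (high) = 3 records
Step 2: Total records: 10
Step 3: Remaining = 10 - 3 = 7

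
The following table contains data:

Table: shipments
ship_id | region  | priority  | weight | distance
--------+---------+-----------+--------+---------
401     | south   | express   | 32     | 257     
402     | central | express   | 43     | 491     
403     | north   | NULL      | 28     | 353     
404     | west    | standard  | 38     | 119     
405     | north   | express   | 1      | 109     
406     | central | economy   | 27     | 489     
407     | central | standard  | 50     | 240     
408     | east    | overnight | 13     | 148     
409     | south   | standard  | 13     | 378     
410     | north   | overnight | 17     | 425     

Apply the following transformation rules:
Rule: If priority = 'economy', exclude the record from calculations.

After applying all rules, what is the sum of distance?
2520

Step 1: Identify records where priority = 'economy'
Step 2: The excluded records sum to 489
Step 3: Original total distance = 3009
Step 4: Remaining total = 3009 - 489 = 2520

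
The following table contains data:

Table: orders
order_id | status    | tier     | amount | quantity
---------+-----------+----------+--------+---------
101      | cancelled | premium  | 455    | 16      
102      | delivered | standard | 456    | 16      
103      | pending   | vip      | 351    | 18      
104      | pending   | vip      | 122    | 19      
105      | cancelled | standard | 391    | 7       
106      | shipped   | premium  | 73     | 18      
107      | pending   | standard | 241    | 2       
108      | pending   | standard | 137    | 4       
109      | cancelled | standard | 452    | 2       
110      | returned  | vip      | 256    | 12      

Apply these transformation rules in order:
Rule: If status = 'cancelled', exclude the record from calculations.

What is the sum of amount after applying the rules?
1636

Step 1: Identify records where status = 'cancelled'
Step 2: The excluded records sum to 1298
Step 3: Original total amount = 2934
Step 4: Remaining total = 2934 - 1298 = 1636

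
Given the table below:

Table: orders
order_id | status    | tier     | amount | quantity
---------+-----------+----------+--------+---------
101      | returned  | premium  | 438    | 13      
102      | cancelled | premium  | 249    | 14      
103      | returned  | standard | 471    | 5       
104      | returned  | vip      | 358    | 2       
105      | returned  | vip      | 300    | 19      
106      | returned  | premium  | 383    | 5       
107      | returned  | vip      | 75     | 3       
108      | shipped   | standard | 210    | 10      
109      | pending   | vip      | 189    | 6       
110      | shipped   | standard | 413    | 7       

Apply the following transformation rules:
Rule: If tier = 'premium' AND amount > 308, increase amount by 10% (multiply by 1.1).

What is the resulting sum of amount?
3168.1

Step 1: Find records where tier = 'premium' AND amount > 308
Step 2: 2 records match, summing to 821
Step 3: After multiplier: 821 × 1.1 = 903.1
Step 4: Unaffected records sum: 2265
Step 5: Final sum = 903.1 + 2265 = 3168.1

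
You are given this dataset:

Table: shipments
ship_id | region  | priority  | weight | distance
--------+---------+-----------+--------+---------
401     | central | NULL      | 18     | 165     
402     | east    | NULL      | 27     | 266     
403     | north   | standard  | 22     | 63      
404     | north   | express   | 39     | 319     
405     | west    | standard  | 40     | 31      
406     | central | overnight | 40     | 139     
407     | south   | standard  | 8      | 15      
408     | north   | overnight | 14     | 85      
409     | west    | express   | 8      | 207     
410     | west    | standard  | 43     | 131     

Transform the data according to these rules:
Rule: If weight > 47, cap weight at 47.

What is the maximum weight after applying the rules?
43

Step 1: Original maximum weight = 43
Step 2: Check cap of 47 against maximum
Step 3: No records exceed the cap (max 43 <= cap 47), so no capping applies
Step 4: Maximum after transformation = 43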